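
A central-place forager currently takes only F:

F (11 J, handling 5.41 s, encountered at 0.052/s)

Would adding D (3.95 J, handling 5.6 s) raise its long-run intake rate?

Intake rate on the current diet: R = (0.052×11) / (1 + 0.052×5.41) = 0.572/1.281 = 0.4464 J/s.
Profitability of D: 3.95/5.6 = 0.7054 J/s.
Since 0.7054 > R, including D increases the long-run rate.

Yes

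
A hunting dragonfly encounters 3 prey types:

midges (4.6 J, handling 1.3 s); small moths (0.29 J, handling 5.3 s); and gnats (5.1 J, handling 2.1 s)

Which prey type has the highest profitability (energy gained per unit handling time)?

midges

Profitability E/h (J/s): midges = 4.6/1.3 = 3.54, small moths = 0.29/5.3 = 0.0547, gnats = 5.1/2.1 = 2.43.
Ranked: midges > gnats > small moths.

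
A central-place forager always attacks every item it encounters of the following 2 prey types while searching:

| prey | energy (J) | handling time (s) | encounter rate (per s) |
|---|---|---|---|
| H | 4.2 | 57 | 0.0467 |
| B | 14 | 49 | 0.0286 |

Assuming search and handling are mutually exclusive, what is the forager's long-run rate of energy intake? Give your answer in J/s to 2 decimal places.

0.12 J/s

R = (0.0467×4.2 + 0.0286×14) / (1 + 0.0467×57 + 0.0286×49) = 0.5965/5.063 = 0.1178 J/s.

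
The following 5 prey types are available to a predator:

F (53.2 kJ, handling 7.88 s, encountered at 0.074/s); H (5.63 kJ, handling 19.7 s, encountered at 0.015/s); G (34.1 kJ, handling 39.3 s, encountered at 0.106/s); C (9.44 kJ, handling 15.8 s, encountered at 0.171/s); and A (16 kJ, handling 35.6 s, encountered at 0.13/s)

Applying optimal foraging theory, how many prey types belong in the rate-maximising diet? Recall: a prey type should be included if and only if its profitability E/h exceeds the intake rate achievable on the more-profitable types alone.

1

Rank by E/h (kJ/s): F 6.75, G 0.868, C 0.597, A 0.449, H 0.286. Include each in turn until the next type's E/h falls below the running intake rate.
Rate on top 1: 2.487. G: 0.868 < 2.487 → exclude; stop.
Optimal diet: F — 1 of 5 types.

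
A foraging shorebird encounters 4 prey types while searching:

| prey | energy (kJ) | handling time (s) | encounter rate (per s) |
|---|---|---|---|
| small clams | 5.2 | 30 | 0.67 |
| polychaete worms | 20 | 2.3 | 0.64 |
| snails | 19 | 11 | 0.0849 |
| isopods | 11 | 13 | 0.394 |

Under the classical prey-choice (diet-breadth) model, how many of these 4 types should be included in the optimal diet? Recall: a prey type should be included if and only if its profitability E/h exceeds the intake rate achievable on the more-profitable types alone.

1

Rank by E/h (kJ/s): polychaete worms 8.7, snails 1.73, isopods 0.846, small clams 0.173. Include each in turn until the next type's E/h falls below the running intake rate.
Rate on top 1: 5.178. snails: 1.73 < 5.178 → exclude; stop.
Optimal diet: polychaete worms — 1 of 4 types.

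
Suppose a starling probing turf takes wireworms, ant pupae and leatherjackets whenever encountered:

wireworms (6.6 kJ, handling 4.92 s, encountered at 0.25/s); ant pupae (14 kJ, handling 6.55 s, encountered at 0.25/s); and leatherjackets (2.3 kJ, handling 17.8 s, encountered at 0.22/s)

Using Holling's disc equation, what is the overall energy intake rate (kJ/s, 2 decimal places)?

0.73 kJ/s

Energy encountered per unit search time: 0.25×6.6 + 0.25×14 + 0.22×2.3 = 5.656 kJ/s.
Handling time per unit search time: 0.25×4.92 + 0.25×6.55 + 0.22×17.8 = 6.784.
Rate = 5.656/(1 + 6.784) = 0.7267 kJ/s.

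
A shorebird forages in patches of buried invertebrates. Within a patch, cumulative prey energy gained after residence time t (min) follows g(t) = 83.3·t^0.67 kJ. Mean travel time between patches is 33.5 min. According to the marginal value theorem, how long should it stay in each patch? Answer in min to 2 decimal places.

68.02 min

By the marginal value theorem, leave when the instantaneous gain rate g'(t) equals the habitat-wide average g(t)/(T + t).
g'(t) = 0.67·83.3·t^-0.33. Setting 0.67·83.3·t^-0.33 = 83.3·t^0.67/(33.5+t) gives 0.67(33.5+t) = t, so 0.33·t = 0.67×33.5.
t* = 0.67×33.5/0.33 = 68.02 min.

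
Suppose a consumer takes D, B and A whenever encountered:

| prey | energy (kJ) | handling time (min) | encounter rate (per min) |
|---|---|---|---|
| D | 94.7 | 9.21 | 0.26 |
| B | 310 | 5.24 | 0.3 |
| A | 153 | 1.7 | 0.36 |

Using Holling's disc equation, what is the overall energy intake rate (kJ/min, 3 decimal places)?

Energy encountered per unit search time: 0.26×94.7 + 0.3×310 + 0.36×153 = 172.7 kJ/min.
Handling time per unit search time: 0.26×9.21 + 0.3×5.24 + 0.36×1.7 = 4.579.
Rate = 172.7/(1 + 4.579) = 30.96 kJ/min.

30.958 kJ/min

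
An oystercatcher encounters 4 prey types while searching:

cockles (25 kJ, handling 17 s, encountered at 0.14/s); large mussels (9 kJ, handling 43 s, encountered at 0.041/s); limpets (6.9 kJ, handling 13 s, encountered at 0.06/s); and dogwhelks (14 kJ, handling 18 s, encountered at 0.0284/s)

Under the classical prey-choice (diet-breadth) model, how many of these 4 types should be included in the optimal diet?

Profitabilities (E/h, kJ/s): cockles 1.47, dogwhelks 0.778, limpets 0.531, large mussels 0.209. Add prey in this order while the next type's profitability exceeds the intake rate on those already taken.
Rate on top 1: 1.036. dogwhelks: 0.778 < 1.036 → exclude; stop.
Optimal diet: cockles — 1 of 4 types.

1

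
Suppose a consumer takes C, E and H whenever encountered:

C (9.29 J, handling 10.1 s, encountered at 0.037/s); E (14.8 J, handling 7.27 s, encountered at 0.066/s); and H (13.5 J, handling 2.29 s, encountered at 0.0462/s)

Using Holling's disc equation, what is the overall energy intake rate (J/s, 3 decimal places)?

0.992 J/s

R = (0.037×9.29 + 0.066×14.8 + 0.0462×13.5) / (1 + 0.037×10.1 + 0.066×7.27 + 0.0462×2.29) = 1.944/1.959 = 0.9923 J/s.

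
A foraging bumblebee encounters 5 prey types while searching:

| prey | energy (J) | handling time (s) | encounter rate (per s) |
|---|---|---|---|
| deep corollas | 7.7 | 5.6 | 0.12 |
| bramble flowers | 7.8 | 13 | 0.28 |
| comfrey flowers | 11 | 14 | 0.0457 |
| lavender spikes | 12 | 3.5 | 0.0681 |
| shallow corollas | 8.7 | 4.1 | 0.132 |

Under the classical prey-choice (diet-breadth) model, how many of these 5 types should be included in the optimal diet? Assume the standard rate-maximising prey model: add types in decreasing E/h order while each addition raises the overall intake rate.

Profitabilities (E/h, J/s): lavender spikes 3.43, shallow corollas 2.12, deep corollas 1.38, comfrey flowers 0.786, bramble flowers 0.6. Add prey in this order while the next type's profitability exceeds the intake rate on those already taken.
Rate on top 1: 0.6599. shallow corollas: 2.12 > 0.6599 → include.
Rate on top 2: 1.105. deep corollas: 1.38 > 1.105 → include.
Rate on top 3: 1.179. comfrey flowers: 0.786 < 1.179 → exclude; stop.
Optimal diet: lavender spikes, shallow corollas, deep corollas — 3 of 5 types.

3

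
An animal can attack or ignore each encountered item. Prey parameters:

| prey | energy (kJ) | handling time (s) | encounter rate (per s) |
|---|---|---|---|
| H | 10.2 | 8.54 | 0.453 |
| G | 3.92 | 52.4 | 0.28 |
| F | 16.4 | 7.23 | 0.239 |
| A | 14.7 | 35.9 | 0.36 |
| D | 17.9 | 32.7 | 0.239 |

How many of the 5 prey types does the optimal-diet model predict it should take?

Rank by E/h (kJ/s): F 2.27, H 1.19, D 0.547, A 0.409, G 0.0748. Include each in turn until the next type's E/h falls below the running intake rate.
Rate on top 1: 1.437. H: 1.19 < 1.437 → exclude; stop.
Optimal diet: F — 1 of 5 types.

1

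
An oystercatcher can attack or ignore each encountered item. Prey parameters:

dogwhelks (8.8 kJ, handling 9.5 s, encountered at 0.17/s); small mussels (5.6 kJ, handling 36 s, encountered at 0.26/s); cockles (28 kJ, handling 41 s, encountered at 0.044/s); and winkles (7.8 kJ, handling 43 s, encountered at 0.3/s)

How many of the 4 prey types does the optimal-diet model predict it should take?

2

Profitabilities (E/h, kJ/s): dogwhelks 0.926, cockles 0.683, winkles 0.181, small mussels 0.156. Add prey in this order while the next type's profitability exceeds the intake rate on those already taken.
Rate on top 1: 0.5721. cockles: 0.683 > 0.5721 → include.
Rate on top 2: 0.6173. winkles: 0.181 < 0.6173 → exclude; stop.
Optimal diet: dogwhelks, cockles — 2 of 4 types.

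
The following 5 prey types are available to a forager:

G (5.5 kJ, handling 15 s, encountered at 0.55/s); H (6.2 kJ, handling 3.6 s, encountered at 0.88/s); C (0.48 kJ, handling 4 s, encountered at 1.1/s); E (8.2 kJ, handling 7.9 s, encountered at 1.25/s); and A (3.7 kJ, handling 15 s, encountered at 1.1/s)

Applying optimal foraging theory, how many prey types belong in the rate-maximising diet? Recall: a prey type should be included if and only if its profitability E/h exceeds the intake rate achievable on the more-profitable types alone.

Rank by E/h (kJ/s): H 1.72, E 1.04, G 0.367, A 0.247, C 0.12. Include each in turn until the next type's E/h falls below the running intake rate.
Rate on top 1: 1.309. E: 1.04 < 1.309 → exclude; stop.
Optimal diet: H — 1 of 5 types.

1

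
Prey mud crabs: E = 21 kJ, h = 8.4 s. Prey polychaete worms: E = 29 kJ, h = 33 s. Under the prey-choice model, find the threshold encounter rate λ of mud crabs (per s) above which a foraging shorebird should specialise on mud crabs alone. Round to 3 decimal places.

0.065 per s

The zero-one rule: include polychaete worms iff E₂/h₂ > λE₁/(1+λh₁). Equality gives the switch point.
λE₁h₂ = E₂ + λE₂h₁ ⇒ λ = E₂/(E₁h₂ − E₂h₁) = 29/(693 − 243.6) = 0.06453 per s.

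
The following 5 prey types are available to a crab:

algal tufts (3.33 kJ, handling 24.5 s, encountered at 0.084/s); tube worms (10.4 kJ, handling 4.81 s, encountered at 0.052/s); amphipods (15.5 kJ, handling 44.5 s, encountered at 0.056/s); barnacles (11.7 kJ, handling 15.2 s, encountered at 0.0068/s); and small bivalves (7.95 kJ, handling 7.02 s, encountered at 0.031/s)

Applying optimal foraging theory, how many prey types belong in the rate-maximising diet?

3

E/h in descending order: tube worms 2.16, small bivalves 1.13, barnacles 0.77, amphipods 0.348, algal tufts 0.136 kJ/s. The optimal diet is the largest prefix of this list for which every included type satisfies E_i/h_i > R on the types above it.
Rate on top 1: 0.4326. small bivalves: 1.13 > 0.4326 → include.
Rate on top 2: 0.5364. barnacles: 0.77 > 0.5364 → include.
Rate on top 3: 0.5517. amphipods: 0.348 < 0.5517 → exclude; stop.
Optimal diet: tube worms, small bivalves, barnacles — 3 of 5 types.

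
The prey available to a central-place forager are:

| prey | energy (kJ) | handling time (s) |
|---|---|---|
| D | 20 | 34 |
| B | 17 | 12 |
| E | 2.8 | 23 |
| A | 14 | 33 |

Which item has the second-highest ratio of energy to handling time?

In descending order of E/h:
B: 17/12 = 1.42 kJ/s
D: 20/34 = 0.588 kJ/s
A: 14/33 = 0.424 kJ/s
E: 2.8/23 = 0.122 kJ/s

D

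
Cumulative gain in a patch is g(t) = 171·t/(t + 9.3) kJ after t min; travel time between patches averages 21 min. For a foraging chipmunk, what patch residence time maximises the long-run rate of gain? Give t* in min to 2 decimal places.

Maximise g(t)/(T+t): set derivative to zero → g'(t)(T+t) = g(t).
g'(t) = 171·9.3/(t + 9.3)². Setting 171·9.3/(t+9.3)² = 171t/[(t+9.3)(21+t)] gives 9.3(21+t) = t(t+9.3), so t² = 9.3×21 = 195.3.
t* = √195.3 = 13.97 min.

13.97 min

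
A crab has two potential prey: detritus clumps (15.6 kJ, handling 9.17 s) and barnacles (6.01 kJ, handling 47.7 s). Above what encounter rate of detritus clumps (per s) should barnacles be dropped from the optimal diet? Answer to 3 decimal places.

Drop barnacles once their profitability E₂/h₂ falls below the rate achievable on detritus clumps alone: E₂/h₂ = λE₁/(1 + λh₁).
Solve for λ: λE₁h₂ = E₂(1 + λh₁) → λ(E₁h₂ − E₂h₁) = E₂ → λ = E₂/(E₁h₂ − E₂h₁).
λ = 6.01/(15.6×47.7 − 6.01×9.17) = 6.01/689 = 0.008723 per s.

0.009 per s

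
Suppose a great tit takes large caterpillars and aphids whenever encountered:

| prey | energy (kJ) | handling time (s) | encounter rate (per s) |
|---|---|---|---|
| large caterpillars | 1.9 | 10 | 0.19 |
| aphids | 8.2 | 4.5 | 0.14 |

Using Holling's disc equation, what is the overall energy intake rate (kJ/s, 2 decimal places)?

R = Σλ_iE_i / (1 + Σλ_ih_i)
Numerator: 0.19×1.9 + 0.14×8.2 = 1.509
Denominator: 1 + 0.19×10 + 0.14×4.5 = 3.53
R = 1.509/3.53 = 0.4275 kJ/s

0.43 kJ/s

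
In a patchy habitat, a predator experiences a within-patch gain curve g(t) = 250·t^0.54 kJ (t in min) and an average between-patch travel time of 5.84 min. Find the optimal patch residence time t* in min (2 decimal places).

Optimal t* satisfies g'(t*) = g(t*)/(T + t*).
g'(t) = 0.54·250·t^-0.46. Setting 0.54·250·t^-0.46 = 250·t^0.54/(5.84+t) gives 0.54(5.84+t) = t, so 0.46·t = 0.54×5.84.
t* = 0.54×5.84/0.46 = 6.856 min.

6.86 min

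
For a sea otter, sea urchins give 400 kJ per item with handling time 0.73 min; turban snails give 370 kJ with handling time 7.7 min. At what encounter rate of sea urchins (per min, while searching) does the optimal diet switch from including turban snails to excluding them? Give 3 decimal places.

0.132 per min

The zero-one rule: include turban snails iff E₂/h₂ > λE₁/(1+λh₁). Equality gives the switch point.
λE₁h₂ = E₂ + λE₂h₁ ⇒ λ = E₂/(E₁h₂ − E₂h₁) = 370/(3080 − 270.1) = 0.1317 per min.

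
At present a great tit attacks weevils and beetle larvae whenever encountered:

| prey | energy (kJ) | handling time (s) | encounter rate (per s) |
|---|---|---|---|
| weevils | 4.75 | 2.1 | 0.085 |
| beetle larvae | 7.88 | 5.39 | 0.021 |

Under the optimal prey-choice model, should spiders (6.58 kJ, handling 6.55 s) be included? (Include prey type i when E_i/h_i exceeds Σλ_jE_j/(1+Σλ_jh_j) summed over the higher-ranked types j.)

On weevils and beetle larvae alone, R = ΣλE/(1+Σλh) = 0.5692/1.292 = 0.4407 kJ/s.
Profitability of spiders: 6.58/6.55 = 1.005 kJ/s.
1.005 > 0.4407, so adding spiders raises the average — include it.

Yes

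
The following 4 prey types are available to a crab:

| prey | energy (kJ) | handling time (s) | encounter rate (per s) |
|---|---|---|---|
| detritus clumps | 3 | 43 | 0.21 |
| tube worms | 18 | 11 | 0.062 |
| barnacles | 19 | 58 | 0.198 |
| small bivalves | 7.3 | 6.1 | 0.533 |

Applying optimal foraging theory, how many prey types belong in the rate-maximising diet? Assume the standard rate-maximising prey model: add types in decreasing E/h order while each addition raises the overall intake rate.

2

Rank by E/h (kJ/s): tube worms 1.64, small bivalves 1.2, barnacles 0.328, detritus clumps 0.0698. Include each in turn until the next type's E/h falls below the running intake rate.
Rate on top 1: 0.6635. small bivalves: 1.2 > 0.6635 → include.
Rate on top 2: 1.015. barnacles: 0.328 < 1.015 → exclude; stop.
Optimal diet: tube worms, small bivalves — 2 of 4 types.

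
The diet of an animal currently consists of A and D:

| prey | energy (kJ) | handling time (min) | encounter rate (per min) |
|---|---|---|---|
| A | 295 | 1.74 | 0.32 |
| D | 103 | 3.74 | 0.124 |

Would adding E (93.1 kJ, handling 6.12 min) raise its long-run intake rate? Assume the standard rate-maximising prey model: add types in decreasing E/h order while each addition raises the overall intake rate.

No

Current rate: (0.32×295 + 0.124×103)/(1 + 0.32×1.74 + 0.124×3.74) = 53.04 kJ/min.
E: E/h = 93.1/6.12 = 15.21 kJ/min.
15.21 < 53.04, so adding E would lower the average — exclude it.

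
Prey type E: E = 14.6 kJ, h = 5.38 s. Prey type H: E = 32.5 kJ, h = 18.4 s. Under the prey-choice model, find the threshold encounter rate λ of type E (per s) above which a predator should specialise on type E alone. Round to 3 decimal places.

0.347 per s

The zero-one rule: include type H iff E₂/h₂ > λE₁/(1+λh₁). Equality gives the switch point.
λE₁h₂ = E₂ + λE₂h₁ ⇒ λ = E₂/(E₁h₂ − E₂h₁) = 32.5/(268.6 − 174.8) = 0.3465 per s.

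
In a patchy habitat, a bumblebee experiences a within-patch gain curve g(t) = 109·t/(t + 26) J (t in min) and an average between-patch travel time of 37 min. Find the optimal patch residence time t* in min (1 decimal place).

31.0 min

By the marginal value theorem, leave when the instantaneous gain rate g'(t) equals the habitat-wide average g(t)/(T + t).
g'(t) = 109·26/(t + 26)². Setting 109·26/(t+26)² = 109t/[(t+26)(37+t)] gives 26(37+t) = t(t+26), so t² = 26×37 = 962.
t* = √962 = 31.02 min.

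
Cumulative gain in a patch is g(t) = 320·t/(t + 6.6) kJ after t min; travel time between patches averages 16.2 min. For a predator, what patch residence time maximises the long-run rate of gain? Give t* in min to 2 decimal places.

By the marginal value theorem, leave when the instantaneous gain rate g'(t) equals the habitat-wide average g(t)/(T + t).
g'(t) = 320·6.6/(t + 6.6)². Setting 320·6.6/(t+6.6)² = 320t/[(t+6.6)(16.2+t)] gives 6.6(16.2+t) = t(t+6.6), so t² = 6.6×16.2 = 106.9.
t* = √106.9 = 10.34 min.

10.34 min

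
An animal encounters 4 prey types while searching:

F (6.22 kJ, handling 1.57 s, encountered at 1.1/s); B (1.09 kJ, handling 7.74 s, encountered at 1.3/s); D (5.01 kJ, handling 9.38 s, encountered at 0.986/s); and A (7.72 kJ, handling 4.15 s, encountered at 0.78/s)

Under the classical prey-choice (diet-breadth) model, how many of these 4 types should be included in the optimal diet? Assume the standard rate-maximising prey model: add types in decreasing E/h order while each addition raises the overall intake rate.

1

Profitabilities (E/h, kJ/s): F 3.96, A 1.86, D 0.534, B 0.141. Add prey in this order while the next type's profitability exceeds the intake rate on those already taken.
Rate on top 1: 2.509. A: 1.86 < 2.509 → exclude; stop.
Optimal diet: F — 1 of 4 types.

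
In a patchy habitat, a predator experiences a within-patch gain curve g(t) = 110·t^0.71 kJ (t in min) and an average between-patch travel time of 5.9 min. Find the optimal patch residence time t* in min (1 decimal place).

14.4 min

Maximise g(t)/(T+t): set derivative to zero → g'(t)(T+t) = g(t).
g'(t) = 0.71·110·t^-0.29. Setting 0.71·110·t^-0.29 = 110·t^0.71/(5.9+t) gives 0.71(5.9+t) = t, so 0.29·t = 0.71×5.9.
t* = 0.71×5.9/0.29 = 14.44 min.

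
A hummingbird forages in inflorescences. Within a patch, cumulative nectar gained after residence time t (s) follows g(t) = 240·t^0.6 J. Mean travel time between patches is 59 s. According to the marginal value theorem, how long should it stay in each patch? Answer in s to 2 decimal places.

Optimal t* satisfies g'(t*) = g(t*)/(T + t*).
g'(t) = 0.6·240·t^-0.4. Setting 0.6·240·t^-0.4 = 240·t^0.6/(59+t) gives 0.6(59+t) = t, so 0.40·t = 0.6×59.
t* = 0.6×59/0.40 = 88.5 s.

88.50 s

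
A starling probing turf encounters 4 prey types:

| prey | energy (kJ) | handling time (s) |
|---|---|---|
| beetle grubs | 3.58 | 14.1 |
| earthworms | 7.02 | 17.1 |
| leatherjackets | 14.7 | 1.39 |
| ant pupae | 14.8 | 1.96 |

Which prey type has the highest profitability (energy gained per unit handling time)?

leatherjackets

In descending order of E/h:
leatherjackets: 14.7/1.39 = 10.6 kJ/s
ant pupae: 14.8/1.96 = 7.55 kJ/s
earthworms: 7.02/17.1 = 0.411 kJ/s
beetle grubs: 3.58/14.1 = 0.254 kJ/s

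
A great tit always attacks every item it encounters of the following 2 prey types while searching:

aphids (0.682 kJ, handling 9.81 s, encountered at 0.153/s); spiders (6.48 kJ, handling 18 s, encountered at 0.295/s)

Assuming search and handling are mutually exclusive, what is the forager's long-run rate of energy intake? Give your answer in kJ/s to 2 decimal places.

0.26 kJ/s

Energy encountered per unit search time: 0.153×0.682 + 0.295×6.48 = 2.016 kJ/s.
Handling time per unit search time: 0.153×9.81 + 0.295×18 = 6.811.
Rate = 2.016/(1 + 6.811) = 0.2581 kJ/s.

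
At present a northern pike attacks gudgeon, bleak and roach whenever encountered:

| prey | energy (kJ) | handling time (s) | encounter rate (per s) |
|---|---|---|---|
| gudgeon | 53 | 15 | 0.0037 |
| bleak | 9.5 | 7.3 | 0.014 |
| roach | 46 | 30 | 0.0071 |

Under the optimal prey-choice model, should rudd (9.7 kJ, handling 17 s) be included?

On gudgeon, bleak and roach alone, R = ΣλE/(1+Σλh) = 0.6557/1.371 = 0.4784 kJ/s.
Profitability of rudd: 9.7/17 = 0.5706 kJ/s.
0.5706 > 0.4784, so adding rudd raises the average — include it.

Yes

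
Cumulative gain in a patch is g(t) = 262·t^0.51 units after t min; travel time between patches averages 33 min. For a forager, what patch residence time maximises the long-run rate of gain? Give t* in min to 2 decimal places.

By the marginal value theorem, leave when the instantaneous gain rate g'(t) equals the habitat-wide average g(t)/(T + t).
g'(t) = 0.51·262·t^-0.49. Setting 0.51·262·t^-0.49 = 262·t^0.51/(33+t) gives 0.51(33+t) = t, so 0.49·t = 0.51×33.
t* = 0.51×33/0.49 = 34.35 min.

34.35 min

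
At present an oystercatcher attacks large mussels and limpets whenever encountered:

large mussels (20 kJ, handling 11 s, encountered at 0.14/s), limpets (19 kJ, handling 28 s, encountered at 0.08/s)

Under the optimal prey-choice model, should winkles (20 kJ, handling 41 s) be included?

On large mussels and limpets alone, R = ΣλE/(1+Σλh) = 4.32/4.78 = 0.9038 kJ/s.
winkles: E/h = 20/41 = 0.4878 kJ/s.
0.4878 < 0.9038, so adding winkles would lower the average — exclude it.

No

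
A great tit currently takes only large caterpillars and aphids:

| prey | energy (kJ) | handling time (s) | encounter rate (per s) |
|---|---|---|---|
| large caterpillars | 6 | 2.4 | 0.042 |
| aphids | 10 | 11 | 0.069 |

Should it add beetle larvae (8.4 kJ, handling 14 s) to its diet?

Intake rate on the current diet: R = (0.042×6 + 0.069×10) / (1 + 0.042×2.4 + 0.069×11) = 0.942/1.86 = 0.5065 kJ/s.
Profitability of beetle larvae: 8.4/14 = 0.6 kJ/s.
0.6 > 0.5065, so adding beetle larvae raises the average — include it.

Yes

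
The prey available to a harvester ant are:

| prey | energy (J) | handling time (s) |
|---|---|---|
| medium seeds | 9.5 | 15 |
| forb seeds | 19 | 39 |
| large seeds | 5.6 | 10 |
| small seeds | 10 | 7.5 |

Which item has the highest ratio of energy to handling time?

In descending order of E/h:
small seeds: 10/7.5 = 1.33 J/s
medium seeds: 9.5/15 = 0.633 J/s
large seeds: 5.6/10 = 0.56 J/s
forb seeds: 19/39 = 0.487 J/s

small seeds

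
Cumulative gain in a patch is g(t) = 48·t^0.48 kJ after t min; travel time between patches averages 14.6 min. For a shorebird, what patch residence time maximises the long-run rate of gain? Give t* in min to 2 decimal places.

13.48 min

By the marginal value theorem, leave when the instantaneous gain rate g'(t) equals the habitat-wide average g(t)/(T + t).
g'(t) = 0.48·48·t^-0.52. Setting 0.48·48·t^-0.52 = 48·t^0.48/(14.6+t) gives 0.48(14.6+t) = t, so 0.52·t = 0.48×14.6.
t* = 0.48×14.6/0.52 = 13.48 min.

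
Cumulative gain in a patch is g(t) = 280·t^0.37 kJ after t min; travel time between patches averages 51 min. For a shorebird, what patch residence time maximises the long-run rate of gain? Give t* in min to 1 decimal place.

Maximise g(t)/(T+t): set derivative to zero → g'(t)(T+t) = g(t).
g'(t) = 0.37·280·t^-0.63. Setting 0.37·280·t^-0.63 = 280·t^0.37/(51+t) gives 0.37(51+t) = t, so 0.63·t = 0.37×51.
t* = 0.37×51/0.63 = 29.95 min.

30.0 min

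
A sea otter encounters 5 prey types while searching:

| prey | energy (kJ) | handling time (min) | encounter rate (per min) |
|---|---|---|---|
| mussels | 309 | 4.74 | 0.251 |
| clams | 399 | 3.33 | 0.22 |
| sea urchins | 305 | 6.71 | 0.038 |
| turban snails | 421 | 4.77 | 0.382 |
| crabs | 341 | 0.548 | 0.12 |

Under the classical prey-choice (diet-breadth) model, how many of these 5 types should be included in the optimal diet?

Profitabilities (E/h, kJ/min): crabs 622, clams 120, turban snails 88.3, mussels 65.2, sea urchins 45.5. Add prey in this order while the next type's profitability exceeds the intake rate on those already taken.
Rate on top 1: 38.4. clams: 120 > 38.4 → include.
Rate on top 2: 71.57. turban snails: 88.3 > 71.57 → include.
Rate on top 3: 79.97. mussels: 65.2 < 79.97 → exclude; stop.
Optimal diet: crabs, clams, turban snails — 3 of 5 types.

3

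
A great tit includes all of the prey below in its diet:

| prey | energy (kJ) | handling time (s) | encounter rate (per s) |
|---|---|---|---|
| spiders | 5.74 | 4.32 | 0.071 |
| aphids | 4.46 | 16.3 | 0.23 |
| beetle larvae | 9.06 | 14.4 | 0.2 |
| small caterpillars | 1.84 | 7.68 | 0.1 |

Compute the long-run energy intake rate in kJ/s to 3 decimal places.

0.394 kJ/s

R = (0.071×5.74 + 0.23×4.46 + 0.2×9.06 + 0.1×1.84) / (1 + 0.071×4.32 + 0.23×16.3 + 0.2×14.4 + 0.1×7.68) = 3.429/8.704 = 0.394 kJ/s.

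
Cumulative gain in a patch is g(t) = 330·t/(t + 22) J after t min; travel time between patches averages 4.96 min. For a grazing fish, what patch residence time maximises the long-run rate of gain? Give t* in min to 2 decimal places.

10.45 min

Optimal t* satisfies g'(t*) = g(t*)/(T + t*).
g'(t) = 330·22/(t + 22)². Setting 330·22/(t+22)² = 330t/[(t+22)(4.96+t)] gives 22(4.96+t) = t(t+22), so t² = 22×4.96 = 109.1.
t* = √109.1 = 10.45 min.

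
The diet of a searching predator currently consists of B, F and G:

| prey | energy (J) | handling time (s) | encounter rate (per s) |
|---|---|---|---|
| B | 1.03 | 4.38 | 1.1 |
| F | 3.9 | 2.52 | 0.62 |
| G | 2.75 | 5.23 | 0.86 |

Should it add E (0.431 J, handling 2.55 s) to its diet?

No

On B, F and G alone, R = ΣλE/(1+Σλh) = 5.916/11.88 = 0.4981 J/s.
Profitability of E: 0.431/2.55 = 0.169 J/s.
Since 0.169 < R, time spent handling E is better spent searching.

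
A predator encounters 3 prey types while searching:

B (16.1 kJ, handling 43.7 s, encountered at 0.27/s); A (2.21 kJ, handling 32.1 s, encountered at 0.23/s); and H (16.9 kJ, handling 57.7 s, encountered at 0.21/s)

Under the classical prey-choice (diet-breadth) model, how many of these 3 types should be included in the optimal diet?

Profitabilities (E/h, kJ/s): B 0.368, H 0.293, A 0.0688. Add prey in this order while the next type's profitability exceeds the intake rate on those already taken.
Rate on top 1: 0.3396. H: 0.293 < 0.3396 → exclude; stop.
Optimal diet: B — 1 of 3 types.

1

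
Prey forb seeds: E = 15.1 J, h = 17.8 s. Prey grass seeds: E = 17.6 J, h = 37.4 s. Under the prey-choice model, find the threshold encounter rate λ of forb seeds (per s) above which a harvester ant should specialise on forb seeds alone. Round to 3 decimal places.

0.070 per s

At the threshold, the rate on forb seeds alone equals the profitability of grass seeds: λ·15.1/(1 + λ·17.8) = 17.6/37.4 = 0.4706.
Rearranging, λ(15.1 − 0.4706×17.8) = 0.4706, so λ = 0.4706/6.724 = 0.06999 per s.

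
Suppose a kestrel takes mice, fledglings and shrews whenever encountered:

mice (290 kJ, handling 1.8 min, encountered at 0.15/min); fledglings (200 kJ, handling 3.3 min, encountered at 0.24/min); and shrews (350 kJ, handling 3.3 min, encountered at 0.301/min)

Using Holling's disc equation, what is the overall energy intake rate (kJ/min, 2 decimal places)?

R = Σλ_iE_i / (1 + Σλ_ih_i)
Numerator: 0.15×290 + 0.24×200 + 0.301×350 = 196.8
Denominator: 1 + 0.15×1.8 + 0.24×3.3 + 0.301×3.3 = 3.055
R = 196.8/3.055 = 64.43 kJ/min

64.43 kJ/min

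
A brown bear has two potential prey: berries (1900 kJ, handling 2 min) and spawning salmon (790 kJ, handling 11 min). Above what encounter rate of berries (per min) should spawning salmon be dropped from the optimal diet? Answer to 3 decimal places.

The zero-one rule: include spawning salmon iff E₂/h₂ > λE₁/(1+λh₁). Equality gives the switch point.
λE₁h₂ = E₂ + λE₂h₁ ⇒ λ = E₂/(E₁h₂ − E₂h₁) = 790/(2.09e+04 − 1580) = 0.04089 per min.

0.041 per min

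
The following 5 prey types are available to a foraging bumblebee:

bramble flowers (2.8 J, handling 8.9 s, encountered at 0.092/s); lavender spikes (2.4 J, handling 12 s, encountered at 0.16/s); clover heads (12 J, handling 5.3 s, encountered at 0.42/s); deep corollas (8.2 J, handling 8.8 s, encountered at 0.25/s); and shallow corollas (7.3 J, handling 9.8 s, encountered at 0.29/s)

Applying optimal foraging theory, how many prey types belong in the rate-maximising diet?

Profitabilities (E/h, J/s): clover heads 2.26, deep corollas 0.932, shallow corollas 0.745, bramble flowers 0.315, lavender spikes 0.2. Add prey in this order while the next type's profitability exceeds the intake rate on those already taken.
Rate on top 1: 1.562. deep corollas: 0.932 < 1.562 → exclude; stop.
Optimal diet: clover heads — 1 of 5 types.

1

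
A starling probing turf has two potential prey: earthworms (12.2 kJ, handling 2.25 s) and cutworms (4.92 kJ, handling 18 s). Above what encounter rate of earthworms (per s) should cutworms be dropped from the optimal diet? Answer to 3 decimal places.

Drop cutworms once their profitability E₂/h₂ falls below the rate achievable on earthworms alone: E₂/h₂ = λE₁/(1 + λh₁).
Solve for λ: λE₁h₂ = E₂(1 + λh₁) → λ(E₁h₂ − E₂h₁) = E₂ → λ = E₂/(E₁h₂ − E₂h₁).
λ = 4.92/(12.2×18 − 4.92×2.25) = 4.92/208.5 = 0.02359 per s.

0.024 per s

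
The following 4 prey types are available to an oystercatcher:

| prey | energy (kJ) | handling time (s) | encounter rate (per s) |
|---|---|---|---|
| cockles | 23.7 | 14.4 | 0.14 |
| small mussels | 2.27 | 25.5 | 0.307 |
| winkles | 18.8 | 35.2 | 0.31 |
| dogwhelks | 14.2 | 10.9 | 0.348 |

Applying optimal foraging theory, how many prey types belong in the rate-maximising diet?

2

E/h in descending order: cockles 1.65, dogwhelks 1.3, winkles 0.534, small mussels 0.089 kJ/s. The optimal diet is the largest prefix of this list for which every included type satisfies E_i/h_i > R on the types above it.
Rate on top 1: 1.1. dogwhelks: 1.3 > 1.1 → include.
Rate on top 2: 1.213. winkles: 0.534 < 1.213 → exclude; stop.
Optimal diet: cockles, dogwhelks — 2 of 4 types.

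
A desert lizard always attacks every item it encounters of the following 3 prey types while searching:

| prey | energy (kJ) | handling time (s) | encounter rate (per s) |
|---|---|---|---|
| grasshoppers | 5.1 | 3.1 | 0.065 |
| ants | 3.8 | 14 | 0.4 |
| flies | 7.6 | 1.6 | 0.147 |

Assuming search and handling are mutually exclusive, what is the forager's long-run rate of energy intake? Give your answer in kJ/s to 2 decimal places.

0.42 kJ/s

R = Σλ_iE_i / (1 + Σλ_ih_i)
Numerator: 0.065×5.1 + 0.4×3.8 + 0.147×7.6 = 2.969
Denominator: 1 + 0.065×3.1 + 0.4×14 + 0.147×1.6 = 7.037
R = 2.969/7.037 = 0.4219 kJ/s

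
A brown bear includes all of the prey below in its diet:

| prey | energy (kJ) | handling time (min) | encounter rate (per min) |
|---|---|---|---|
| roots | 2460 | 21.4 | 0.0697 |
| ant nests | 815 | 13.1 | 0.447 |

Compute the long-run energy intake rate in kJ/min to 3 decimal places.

64.185 kJ/min

R = (0.0697×2460 + 0.447×815) / (1 + 0.0697×21.4 + 0.447×13.1) = 535.8/8.347 = 64.18 kJ/min.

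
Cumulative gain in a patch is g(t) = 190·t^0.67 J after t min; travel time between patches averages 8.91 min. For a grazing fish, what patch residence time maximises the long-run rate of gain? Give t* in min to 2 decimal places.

18.09 min

By the marginal value theorem, leave when the instantaneous gain rate g'(t) equals the habitat-wide average g(t)/(T + t).
g'(t) = 0.67·190·t^-0.33. Setting 0.67·190·t^-0.33 = 190·t^0.67/(8.91+t) gives 0.67(8.91+t) = t, so 0.33·t = 0.67×8.91.
t* = 0.67×8.91/0.33 = 18.09 min.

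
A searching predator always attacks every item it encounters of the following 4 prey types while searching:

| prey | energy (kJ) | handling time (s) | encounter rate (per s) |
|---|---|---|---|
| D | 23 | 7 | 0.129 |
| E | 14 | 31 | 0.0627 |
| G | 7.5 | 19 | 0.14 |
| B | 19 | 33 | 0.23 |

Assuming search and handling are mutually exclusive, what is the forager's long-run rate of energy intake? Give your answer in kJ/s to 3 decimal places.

R = Σλ_iE_i / (1 + Σλ_ih_i)
Numerator: 0.129×23 + 0.0627×14 + 0.14×7.5 + 0.23×19 = 9.265
Denominator: 1 + 0.129×7 + 0.0627×31 + 0.14×19 + 0.23×33 = 14.1
R = 9.265/14.1 = 0.6572 kJ/s

0.657 kJ/s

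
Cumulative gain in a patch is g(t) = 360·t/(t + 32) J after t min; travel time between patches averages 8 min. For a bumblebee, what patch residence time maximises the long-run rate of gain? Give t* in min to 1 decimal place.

Maximise g(t)/(T+t): set derivative to zero → g'(t)(T+t) = g(t).
g'(t) = 360·32/(t + 32)². Setting 360·32/(t+32)² = 360t/[(t+32)(8+t)] gives 32(8+t) = t(t+32), so t² = 32×8 = 256.
t* = √256 = 16 min.

16.0 min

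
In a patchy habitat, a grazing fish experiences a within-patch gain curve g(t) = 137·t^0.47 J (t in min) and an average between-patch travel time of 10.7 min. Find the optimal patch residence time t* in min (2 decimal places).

Optimal t* satisfies g'(t*) = g(t*)/(T + t*).
g'(t) = 0.47·137·t^-0.53. Setting 0.47·137·t^-0.53 = 137·t^0.47/(10.7+t) gives 0.47(10.7+t) = t, so 0.53·t = 0.47×10.7.
t* = 0.47×10.7/0.53 = 9.489 min.

9.49 min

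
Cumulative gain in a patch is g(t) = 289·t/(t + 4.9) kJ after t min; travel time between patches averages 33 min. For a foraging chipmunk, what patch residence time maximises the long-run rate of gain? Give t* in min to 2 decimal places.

Maximise g(t)/(T+t): set derivative to zero → g'(t)(T+t) = g(t).
g'(t) = 289·4.9/(t + 4.9)². Setting 289·4.9/(t+4.9)² = 289t/[(t+4.9)(33+t)] gives 4.9(33+t) = t(t+4.9), so t² = 4.9×33 = 161.7.
t* = √161.7 = 12.72 min.

12.72 min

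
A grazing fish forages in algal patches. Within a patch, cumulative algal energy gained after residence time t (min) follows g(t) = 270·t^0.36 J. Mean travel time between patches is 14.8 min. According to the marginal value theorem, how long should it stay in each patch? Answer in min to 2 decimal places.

8.33 min

Optimal t* satisfies g'(t*) = g(t*)/(T + t*).
g'(t) = 0.36·270·t^-0.64. Setting 0.36·270·t^-0.64 = 270·t^0.36/(14.8+t) gives 0.36(14.8+t) = t, so 0.64·t = 0.36×14.8.
t* = 0.36×14.8/0.64 = 8.325 min.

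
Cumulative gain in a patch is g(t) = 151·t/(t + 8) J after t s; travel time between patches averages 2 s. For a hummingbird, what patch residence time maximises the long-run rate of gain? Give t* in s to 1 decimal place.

4.0 s

Maximise g(t)/(T+t): set derivative to zero → g'(t)(T+t) = g(t).
g'(t) = 151·8/(t + 8)². Setting 151·8/(t+8)² = 151t/[(t+8)(2+t)] gives 8(2+t) = t(t+8), so t² = 8×2 = 16.
t* = √16 = 4 s.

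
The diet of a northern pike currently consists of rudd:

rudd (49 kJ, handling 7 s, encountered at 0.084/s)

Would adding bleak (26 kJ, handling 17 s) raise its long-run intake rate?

No

Current rate: (0.084×49)/(1 + 0.084×7) = 2.592 kJ/s.
Profitability of bleak: 26/17 = 1.529 kJ/s.
1.529 < 2.592, so adding bleak would lower the average — exclude it.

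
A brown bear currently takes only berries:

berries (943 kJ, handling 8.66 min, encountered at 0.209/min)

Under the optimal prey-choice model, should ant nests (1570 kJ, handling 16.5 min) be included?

Current rate: (0.209×943)/(1 + 0.209×8.66) = 70.14 kJ/min.
ant nests: E/h = 1570/16.5 = 95.15 kJ/min.
Since 95.15 > R, including ant nests increases the long-run rate.

Yes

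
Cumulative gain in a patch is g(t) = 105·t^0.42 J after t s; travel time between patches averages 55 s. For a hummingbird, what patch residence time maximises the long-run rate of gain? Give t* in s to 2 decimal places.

39.83 s

By the marginal value theorem, leave when the instantaneous gain rate g'(t) equals the habitat-wide average g(t)/(T + t).
g'(t) = 0.42·105·t^-0.58. Setting 0.42·105·t^-0.58 = 105·t^0.42/(55+t) gives 0.42(55+t) = t, so 0.58·t = 0.42×55.
t* = 0.42×55/0.58 = 39.83 s.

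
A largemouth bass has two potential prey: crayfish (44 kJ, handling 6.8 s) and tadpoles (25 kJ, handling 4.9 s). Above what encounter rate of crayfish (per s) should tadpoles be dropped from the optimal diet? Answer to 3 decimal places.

Drop tadpoles once their profitability E₂/h₂ falls below the rate achievable on crayfish alone: E₂/h₂ = λE₁/(1 + λh₁).
Solve for λ: λE₁h₂ = E₂(1 + λh₁) → λ(E₁h₂ − E₂h₁) = E₂ → λ = E₂/(E₁h₂ − E₂h₁).
λ = 25/(44×4.9 − 25×6.8) = 25/45.6 = 0.5482 per s.

0.548 per s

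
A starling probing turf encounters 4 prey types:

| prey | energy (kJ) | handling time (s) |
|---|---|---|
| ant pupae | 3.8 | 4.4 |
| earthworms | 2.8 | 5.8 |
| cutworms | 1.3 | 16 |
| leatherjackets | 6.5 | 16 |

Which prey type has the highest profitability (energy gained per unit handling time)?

ant pupae

In descending order of E/h:
ant pupae: 3.8/4.4 = 0.864 kJ/s
earthworms: 2.8/5.8 = 0.483 kJ/s
leatherjackets: 6.5/16 = 0.406 kJ/s
cutworms: 1.3/16 = 0.0813 kJ/s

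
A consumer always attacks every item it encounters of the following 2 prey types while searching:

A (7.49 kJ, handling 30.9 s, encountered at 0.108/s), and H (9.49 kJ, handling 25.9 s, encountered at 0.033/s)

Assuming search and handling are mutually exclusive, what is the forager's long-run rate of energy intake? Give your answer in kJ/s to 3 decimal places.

0.216 kJ/s

R = Σλ_iE_i / (1 + Σλ_ih_i)
Numerator: 0.108×7.49 + 0.033×9.49 = 1.122
Denominator: 1 + 0.108×30.9 + 0.033×25.9 = 5.192
R = 1.122/5.192 = 0.2161 kJ/s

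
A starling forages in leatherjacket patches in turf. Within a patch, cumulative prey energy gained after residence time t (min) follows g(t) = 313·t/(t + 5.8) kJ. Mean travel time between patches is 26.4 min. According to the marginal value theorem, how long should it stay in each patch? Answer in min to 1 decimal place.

By the marginal value theorem, leave when the instantaneous gain rate g'(t) equals the habitat-wide average g(t)/(T + t).
g'(t) = 313·5.8/(t + 5.8)². Setting 313·5.8/(t+5.8)² = 313t/[(t+5.8)(26.4+t)] gives 5.8(26.4+t) = t(t+5.8), so t² = 5.8×26.4 = 153.1.
t* = √153.1 = 12.37 min.

12.4 min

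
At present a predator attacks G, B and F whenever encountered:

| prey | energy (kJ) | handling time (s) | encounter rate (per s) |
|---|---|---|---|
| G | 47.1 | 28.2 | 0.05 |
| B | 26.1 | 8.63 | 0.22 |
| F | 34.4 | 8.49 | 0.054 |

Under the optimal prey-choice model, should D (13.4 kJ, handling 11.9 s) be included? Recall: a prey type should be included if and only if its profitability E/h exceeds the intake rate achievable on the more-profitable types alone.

No

Intake rate on the current diet: R = (0.05×47.1 + 0.22×26.1 + 0.054×34.4) / (1 + 0.05×28.2 + 0.22×8.63 + 0.054×8.49) = 9.955/4.767 = 2.088 kJ/s.
Profitability of D: 13.4/11.9 = 1.126 kJ/s.
1.126 < 2.088, so adding D would lower the average — exclude it.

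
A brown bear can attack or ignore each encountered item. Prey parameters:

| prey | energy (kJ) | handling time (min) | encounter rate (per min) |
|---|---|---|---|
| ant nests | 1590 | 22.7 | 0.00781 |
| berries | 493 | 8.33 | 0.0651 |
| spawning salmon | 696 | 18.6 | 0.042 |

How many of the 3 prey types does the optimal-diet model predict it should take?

3

Rank by E/h (kJ/min): ant nests 70, berries 59.2, spawning salmon 37.4. Include each in turn until the next type's E/h falls below the running intake rate.
Rate on top 1: 10.55. berries: 59.2 > 10.55 → include.
Rate on top 2: 25.89. spawning salmon: 37.4 > 25.89 → include.
Optimal diet: ant nests, berries, spawning salmon — 3 of 3 types.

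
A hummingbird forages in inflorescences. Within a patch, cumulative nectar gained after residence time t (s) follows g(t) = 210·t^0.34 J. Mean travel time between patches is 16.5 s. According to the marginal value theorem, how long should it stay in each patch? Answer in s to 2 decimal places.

8.50 s

Maximise g(t)/(T+t): set derivative to zero → g'(t)(T+t) = g(t).
g'(t) = 0.34·210·t^-0.66. Setting 0.34·210·t^-0.66 = 210·t^0.34/(16.5+t) gives 0.34(16.5+t) = t, so 0.66·t = 0.34×16.5.
t* = 0.34×16.5/0.66 = 8.5 s.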